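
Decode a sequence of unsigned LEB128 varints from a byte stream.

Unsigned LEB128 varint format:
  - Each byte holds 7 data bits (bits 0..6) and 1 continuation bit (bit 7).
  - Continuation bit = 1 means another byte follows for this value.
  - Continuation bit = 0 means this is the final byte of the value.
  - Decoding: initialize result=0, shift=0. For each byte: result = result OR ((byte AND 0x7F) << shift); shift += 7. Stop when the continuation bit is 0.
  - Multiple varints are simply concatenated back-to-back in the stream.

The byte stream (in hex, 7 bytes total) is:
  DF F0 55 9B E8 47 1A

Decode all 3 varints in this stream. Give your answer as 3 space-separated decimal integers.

Answer: 1407071 1176603 26

Derivation:
  byte[0]=0xDF cont=1 payload=0x5F=95: acc |= 95<<0 -> acc=95 shift=7
  byte[1]=0xF0 cont=1 payload=0x70=112: acc |= 112<<7 -> acc=14431 shift=14
  byte[2]=0x55 cont=0 payload=0x55=85: acc |= 85<<14 -> acc=1407071 shift=21 [end]
Varint 1: bytes[0:3] = DF F0 55 -> value 1407071 (3 byte(s))
  byte[3]=0x9B cont=1 payload=0x1B=27: acc |= 27<<0 -> acc=27 shift=7
  byte[4]=0xE8 cont=1 payload=0x68=104: acc |= 104<<7 -> acc=13339 shift=14
  byte[5]=0x47 cont=0 payload=0x47=71: acc |= 71<<14 -> acc=1176603 shift=21 [end]
Varint 2: bytes[3:6] = 9B E8 47 -> value 1176603 (3 byte(s))
  byte[6]=0x1A cont=0 payload=0x1A=26: acc |= 26<<0 -> acc=26 shift=7 [end]
Varint 3: bytes[6:7] = 1A -> value 26 (1 byte(s))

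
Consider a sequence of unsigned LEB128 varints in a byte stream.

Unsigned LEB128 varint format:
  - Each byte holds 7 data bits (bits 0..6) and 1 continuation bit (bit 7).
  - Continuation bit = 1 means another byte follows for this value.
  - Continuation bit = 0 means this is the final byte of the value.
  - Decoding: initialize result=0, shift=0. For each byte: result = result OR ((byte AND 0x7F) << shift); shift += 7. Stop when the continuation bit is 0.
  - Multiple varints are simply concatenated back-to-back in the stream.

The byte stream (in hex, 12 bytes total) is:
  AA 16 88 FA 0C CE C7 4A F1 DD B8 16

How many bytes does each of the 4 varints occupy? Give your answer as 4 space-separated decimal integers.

Answer: 2 3 3 4

Derivation:
  byte[0]=0xAA cont=1 payload=0x2A=42: acc |= 42<<0 -> acc=42 shift=7
  byte[1]=0x16 cont=0 payload=0x16=22: acc |= 22<<7 -> acc=2858 shift=14 [end]
Varint 1: bytes[0:2] = AA 16 -> value 2858 (2 byte(s))
  byte[2]=0x88 cont=1 payload=0x08=8: acc |= 8<<0 -> acc=8 shift=7
  byte[3]=0xFA cont=1 payload=0x7A=122: acc |= 122<<7 -> acc=15624 shift=14
  byte[4]=0x0C cont=0 payload=0x0C=12: acc |= 12<<14 -> acc=212232 shift=21 [end]
Varint 2: bytes[2:5] = 88 FA 0C -> value 212232 (3 byte(s))
  byte[5]=0xCE cont=1 payload=0x4E=78: acc |= 78<<0 -> acc=78 shift=7
  byte[6]=0xC7 cont=1 payload=0x47=71: acc |= 71<<7 -> acc=9166 shift=14
  byte[7]=0x4A cont=0 payload=0x4A=74: acc |= 74<<14 -> acc=1221582 shift=21 [end]
Varint 3: bytes[5:8] = CE C7 4A -> value 1221582 (3 byte(s))
  byte[8]=0xF1 cont=1 payload=0x71=113: acc |= 113<<0 -> acc=113 shift=7
  byte[9]=0xDD cont=1 payload=0x5D=93: acc |= 93<<7 -> acc=12017 shift=14
  byte[10]=0xB8 cont=1 payload=0x38=56: acc |= 56<<14 -> acc=929521 shift=21
  byte[11]=0x16 cont=0 payload=0x16=22: acc |= 22<<21 -> acc=47066865 shift=28 [end]
Varint 4: bytes[8:12] = F1 DD B8 16 -> value 47066865 (4 byte(s))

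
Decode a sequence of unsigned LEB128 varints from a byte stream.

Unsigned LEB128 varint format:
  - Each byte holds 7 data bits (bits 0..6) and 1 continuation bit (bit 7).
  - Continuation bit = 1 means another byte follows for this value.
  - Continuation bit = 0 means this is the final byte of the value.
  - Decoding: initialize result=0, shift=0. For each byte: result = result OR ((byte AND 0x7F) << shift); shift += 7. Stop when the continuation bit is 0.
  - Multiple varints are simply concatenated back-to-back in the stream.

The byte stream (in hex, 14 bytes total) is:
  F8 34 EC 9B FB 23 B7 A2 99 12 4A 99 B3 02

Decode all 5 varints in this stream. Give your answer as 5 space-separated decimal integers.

Answer: 6776 75419116 38162743 74 39321

Derivation:
  byte[0]=0xF8 cont=1 payload=0x78=120: acc |= 120<<0 -> acc=120 shift=7
  byte[1]=0x34 cont=0 payload=0x34=52: acc |= 52<<7 -> acc=6776 shift=14 [end]
Varint 1: bytes[0:2] = F8 34 -> value 6776 (2 byte(s))
  byte[2]=0xEC cont=1 payload=0x6C=108: acc |= 108<<0 -> acc=108 shift=7
  byte[3]=0x9B cont=1 payload=0x1B=27: acc |= 27<<7 -> acc=3564 shift=14
  byte[4]=0xFB cont=1 payload=0x7B=123: acc |= 123<<14 -> acc=2018796 shift=21
  byte[5]=0x23 cont=0 payload=0x23=35: acc |= 35<<21 -> acc=75419116 shift=28 [end]
Varint 2: bytes[2:6] = EC 9B FB 23 -> value 75419116 (4 byte(s))
  byte[6]=0xB7 cont=1 payload=0x37=55: acc |= 55<<0 -> acc=55 shift=7
  byte[7]=0xA2 cont=1 payload=0x22=34: acc |= 34<<7 -> acc=4407 shift=14
  byte[8]=0x99 cont=1 payload=0x19=25: acc |= 25<<14 -> acc=414007 shift=21
  byte[9]=0x12 cont=0 payload=0x12=18: acc |= 18<<21 -> acc=38162743 shift=28 [end]
Varint 3: bytes[6:10] = B7 A2 99 12 -> value 38162743 (4 byte(s))
  byte[10]=0x4A cont=0 payload=0x4A=74: acc |= 74<<0 -> acc=74 shift=7 [end]
Varint 4: bytes[10:11] = 4A -> value 74 (1 byte(s))
  byte[11]=0x99 cont=1 payload=0x19=25: acc |= 25<<0 -> acc=25 shift=7
  byte[12]=0xB3 cont=1 payload=0x33=51: acc |= 51<<7 -> acc=6553 shift=14
  byte[13]=0x02 cont=0 payload=0x02=2: acc |= 2<<14 -> acc=39321 shift=21 [end]
Varint 5: bytes[11:14] = 99 B3 02 -> value 39321 (3 byte(s))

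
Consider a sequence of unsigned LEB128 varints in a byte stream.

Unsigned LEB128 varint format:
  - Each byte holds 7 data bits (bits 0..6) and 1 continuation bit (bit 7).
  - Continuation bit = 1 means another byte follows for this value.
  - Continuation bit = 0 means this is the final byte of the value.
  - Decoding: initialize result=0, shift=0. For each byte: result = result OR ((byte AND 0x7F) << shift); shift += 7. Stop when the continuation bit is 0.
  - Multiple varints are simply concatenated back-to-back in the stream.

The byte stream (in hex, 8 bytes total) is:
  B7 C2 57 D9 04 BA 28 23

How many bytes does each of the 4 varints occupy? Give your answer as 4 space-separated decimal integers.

  byte[0]=0xB7 cont=1 payload=0x37=55: acc |= 55<<0 -> acc=55 shift=7
  byte[1]=0xC2 cont=1 payload=0x42=66: acc |= 66<<7 -> acc=8503 shift=14
  byte[2]=0x57 cont=0 payload=0x57=87: acc |= 87<<14 -> acc=1433911 shift=21 [end]
Varint 1: bytes[0:3] = B7 C2 57 -> value 1433911 (3 byte(s))
  byte[3]=0xD9 cont=1 payload=0x59=89: acc |= 89<<0 -> acc=89 shift=7
  byte[4]=0x04 cont=0 payload=0x04=4: acc |= 4<<7 -> acc=601 shift=14 [end]
Varint 2: bytes[3:5] = D9 04 -> value 601 (2 byte(s))
  byte[5]=0xBA cont=1 payload=0x3A=58: acc |= 58<<0 -> acc=58 shift=7
  byte[6]=0x28 cont=0 payload=0x28=40: acc |= 40<<7 -> acc=5178 shift=14 [end]
Varint 3: bytes[5:7] = BA 28 -> value 5178 (2 byte(s))
  byte[7]=0x23 cont=0 payload=0x23=35: acc |= 35<<0 -> acc=35 shift=7 [end]
Varint 4: bytes[7:8] = 23 -> value 35 (1 byte(s))

Answer: 3 2 2 1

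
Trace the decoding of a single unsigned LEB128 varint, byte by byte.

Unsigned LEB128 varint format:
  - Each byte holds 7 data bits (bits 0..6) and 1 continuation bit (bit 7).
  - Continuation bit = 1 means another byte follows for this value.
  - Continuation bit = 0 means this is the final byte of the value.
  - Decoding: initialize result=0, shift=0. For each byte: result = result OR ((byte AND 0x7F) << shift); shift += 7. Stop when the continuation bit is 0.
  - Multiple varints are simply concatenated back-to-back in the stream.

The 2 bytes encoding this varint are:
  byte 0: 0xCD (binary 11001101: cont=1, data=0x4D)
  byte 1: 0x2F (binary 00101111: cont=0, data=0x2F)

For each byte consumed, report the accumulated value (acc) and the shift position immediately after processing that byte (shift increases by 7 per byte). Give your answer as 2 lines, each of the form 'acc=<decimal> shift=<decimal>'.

byte 0=0xCD: payload=0x4D=77, contrib = 77<<0 = 77; acc -> 77, shift -> 7
byte 1=0x2F: payload=0x2F=47, contrib = 47<<7 = 6016; acc -> 6093, shift -> 14

Answer: acc=77 shift=7
acc=6093 shift=14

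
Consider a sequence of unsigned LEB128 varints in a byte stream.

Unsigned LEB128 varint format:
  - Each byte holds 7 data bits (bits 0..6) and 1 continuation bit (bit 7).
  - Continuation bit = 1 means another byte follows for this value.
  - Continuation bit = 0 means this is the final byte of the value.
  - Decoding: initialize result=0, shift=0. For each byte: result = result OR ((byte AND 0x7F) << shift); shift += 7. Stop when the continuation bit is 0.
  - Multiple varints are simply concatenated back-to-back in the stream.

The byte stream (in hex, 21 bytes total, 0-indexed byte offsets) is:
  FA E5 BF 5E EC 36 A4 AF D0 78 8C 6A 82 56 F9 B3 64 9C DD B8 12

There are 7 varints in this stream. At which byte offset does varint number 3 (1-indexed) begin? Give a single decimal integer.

  byte[0]=0xFA cont=1 payload=0x7A=122: acc |= 122<<0 -> acc=122 shift=7
  byte[1]=0xE5 cont=1 payload=0x65=101: acc |= 101<<7 -> acc=13050 shift=14
  byte[2]=0xBF cont=1 payload=0x3F=63: acc |= 63<<14 -> acc=1045242 shift=21
  byte[3]=0x5E cont=0 payload=0x5E=94: acc |= 94<<21 -> acc=198177530 shift=28 [end]
Varint 1: bytes[0:4] = FA E5 BF 5E -> value 198177530 (4 byte(s))
  byte[4]=0xEC cont=1 payload=0x6C=108: acc |= 108<<0 -> acc=108 shift=7
  byte[5]=0x36 cont=0 payload=0x36=54: acc |= 54<<7 -> acc=7020 shift=14 [end]
Varint 2: bytes[4:6] = EC 36 -> value 7020 (2 byte(s))
  byte[6]=0xA4 cont=1 payload=0x24=36: acc |= 36<<0 -> acc=36 shift=7
  byte[7]=0xAF cont=1 payload=0x2F=47: acc |= 47<<7 -> acc=6052 shift=14
  byte[8]=0xD0 cont=1 payload=0x50=80: acc |= 80<<14 -> acc=1316772 shift=21
  byte[9]=0x78 cont=0 payload=0x78=120: acc |= 120<<21 -> acc=252975012 shift=28 [end]
Varint 3: bytes[6:10] = A4 AF D0 78 -> value 252975012 (4 byte(s))
  byte[10]=0x8C cont=1 payload=0x0C=12: acc |= 12<<0 -> acc=12 shift=7
  byte[11]=0x6A cont=0 payload=0x6A=106: acc |= 106<<7 -> acc=13580 shift=14 [end]
Varint 4: bytes[10:12] = 8C 6A -> value 13580 (2 byte(s))
  byte[12]=0x82 cont=1 payload=0x02=2: acc |= 2<<0 -> acc=2 shift=7
  byte[13]=0x56 cont=0 payload=0x56=86: acc |= 86<<7 -> acc=11010 shift=14 [end]
Varint 5: bytes[12:14] = 82 56 -> value 11010 (2 byte(s))
  byte[14]=0xF9 cont=1 payload=0x79=121: acc |= 121<<0 -> acc=121 shift=7
  byte[15]=0xB3 cont=1 payload=0x33=51: acc |= 51<<7 -> acc=6649 shift=14
  byte[16]=0x64 cont=0 payload=0x64=100: acc |= 100<<14 -> acc=1645049 shift=21 [end]
Varint 6: bytes[14:17] = F9 B3 64 -> value 1645049 (3 byte(s))
  byte[17]=0x9C cont=1 payload=0x1C=28: acc |= 28<<0 -> acc=28 shift=7
  byte[18]=0xDD cont=1 payload=0x5D=93: acc |= 93<<7 -> acc=11932 shift=14
  byte[19]=0xB8 cont=1 payload=0x38=56: acc |= 56<<14 -> acc=929436 shift=21
  byte[20]=0x12 cont=0 payload=0x12=18: acc |= 18<<21 -> acc=38678172 shift=28 [end]
Varint 7: bytes[17:21] = 9C DD B8 12 -> value 38678172 (4 byte(s))

Answer: 6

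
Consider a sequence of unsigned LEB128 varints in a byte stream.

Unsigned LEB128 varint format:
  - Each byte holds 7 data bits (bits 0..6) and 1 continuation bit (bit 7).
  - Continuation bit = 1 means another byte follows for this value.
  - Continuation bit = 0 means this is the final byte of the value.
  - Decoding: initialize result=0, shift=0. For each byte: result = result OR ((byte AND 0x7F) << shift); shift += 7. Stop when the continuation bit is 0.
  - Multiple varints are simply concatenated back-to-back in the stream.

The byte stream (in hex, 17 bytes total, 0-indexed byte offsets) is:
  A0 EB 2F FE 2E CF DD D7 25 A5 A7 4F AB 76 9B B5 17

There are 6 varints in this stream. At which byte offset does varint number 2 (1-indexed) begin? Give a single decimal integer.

Answer: 3

Derivation:
  byte[0]=0xA0 cont=1 payload=0x20=32: acc |= 32<<0 -> acc=32 shift=7
  byte[1]=0xEB cont=1 payload=0x6B=107: acc |= 107<<7 -> acc=13728 shift=14
  byte[2]=0x2F cont=0 payload=0x2F=47: acc |= 47<<14 -> acc=783776 shift=21 [end]
Varint 1: bytes[0:3] = A0 EB 2F -> value 783776 (3 byte(s))
  byte[3]=0xFE cont=1 payload=0x7E=126: acc |= 126<<0 -> acc=126 shift=7
  byte[4]=0x2E cont=0 payload=0x2E=46: acc |= 46<<7 -> acc=6014 shift=14 [end]
Varint 2: bytes[3:5] = FE 2E -> value 6014 (2 byte(s))
  byte[5]=0xCF cont=1 payload=0x4F=79: acc |= 79<<0 -> acc=79 shift=7
  byte[6]=0xDD cont=1 payload=0x5D=93: acc |= 93<<7 -> acc=11983 shift=14
  byte[7]=0xD7 cont=1 payload=0x57=87: acc |= 87<<14 -> acc=1437391 shift=21
  byte[8]=0x25 cont=0 payload=0x25=37: acc |= 37<<21 -> acc=79032015 shift=28 [end]
Varint 3: bytes[5:9] = CF DD D7 25 -> value 79032015 (4 byte(s))
  byte[9]=0xA5 cont=1 payload=0x25=37: acc |= 37<<0 -> acc=37 shift=7
  byte[10]=0xA7 cont=1 payload=0x27=39: acc |= 39<<7 -> acc=5029 shift=14
  byte[11]=0x4F cont=0 payload=0x4F=79: acc |= 79<<14 -> acc=1299365 shift=21 [end]
Varint 4: bytes[9:12] = A5 A7 4F -> value 1299365 (3 byte(s))
  byte[12]=0xAB cont=1 payload=0x2B=43: acc |= 43<<0 -> acc=43 shift=7
  byte[13]=0x76 cont=0 payload=0x76=118: acc |= 118<<7 -> acc=15147 shift=14 [end]
Varint 5: bytes[12:14] = AB 76 -> value 15147 (2 byte(s))
  byte[14]=0x9B cont=1 payload=0x1B=27: acc |= 27<<0 -> acc=27 shift=7
  byte[15]=0xB5 cont=1 payload=0x35=53: acc |= 53<<7 -> acc=6811 shift=14
  byte[16]=0x17 cont=0 payload=0x17=23: acc |= 23<<14 -> acc=383643 shift=21 [end]
Varint 6: bytes[14:17] = 9B B5 17 -> value 383643 (3 byte(s))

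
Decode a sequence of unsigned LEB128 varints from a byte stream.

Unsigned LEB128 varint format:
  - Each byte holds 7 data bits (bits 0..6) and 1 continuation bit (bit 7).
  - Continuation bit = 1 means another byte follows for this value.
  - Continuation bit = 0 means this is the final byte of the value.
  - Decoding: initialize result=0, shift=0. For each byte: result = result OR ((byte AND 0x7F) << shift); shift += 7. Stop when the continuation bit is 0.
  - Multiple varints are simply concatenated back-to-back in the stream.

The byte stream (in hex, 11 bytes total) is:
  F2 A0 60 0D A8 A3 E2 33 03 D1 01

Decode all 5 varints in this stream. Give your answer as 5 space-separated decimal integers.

  byte[0]=0xF2 cont=1 payload=0x72=114: acc |= 114<<0 -> acc=114 shift=7
  byte[1]=0xA0 cont=1 payload=0x20=32: acc |= 32<<7 -> acc=4210 shift=14
  byte[2]=0x60 cont=0 payload=0x60=96: acc |= 96<<14 -> acc=1577074 shift=21 [end]
Varint 1: bytes[0:3] = F2 A0 60 -> value 1577074 (3 byte(s))
  byte[3]=0x0D cont=0 payload=0x0D=13: acc |= 13<<0 -> acc=13 shift=7 [end]
Varint 2: bytes[3:4] = 0D -> value 13 (1 byte(s))
  byte[4]=0xA8 cont=1 payload=0x28=40: acc |= 40<<0 -> acc=40 shift=7
  byte[5]=0xA3 cont=1 payload=0x23=35: acc |= 35<<7 -> acc=4520 shift=14
  byte[6]=0xE2 cont=1 payload=0x62=98: acc |= 98<<14 -> acc=1610152 shift=21
  byte[7]=0x33 cont=0 payload=0x33=51: acc |= 51<<21 -> acc=108564904 shift=28 [end]
Varint 3: bytes[4:8] = A8 A3 E2 33 -> value 108564904 (4 byte(s))
  byte[8]=0x03 cont=0 payload=0x03=3: acc |= 3<<0 -> acc=3 shift=7 [end]
Varint 4: bytes[8:9] = 03 -> value 3 (1 byte(s))
  byte[9]=0xD1 cont=1 payload=0x51=81: acc |= 81<<0 -> acc=81 shift=7
  byte[10]=0x01 cont=0 payload=0x01=1: acc |= 1<<7 -> acc=209 shift=14 [end]
Varint 5: bytes[9:11] = D1 01 -> value 209 (2 byte(s))

Answer: 1577074 13 108564904 3 209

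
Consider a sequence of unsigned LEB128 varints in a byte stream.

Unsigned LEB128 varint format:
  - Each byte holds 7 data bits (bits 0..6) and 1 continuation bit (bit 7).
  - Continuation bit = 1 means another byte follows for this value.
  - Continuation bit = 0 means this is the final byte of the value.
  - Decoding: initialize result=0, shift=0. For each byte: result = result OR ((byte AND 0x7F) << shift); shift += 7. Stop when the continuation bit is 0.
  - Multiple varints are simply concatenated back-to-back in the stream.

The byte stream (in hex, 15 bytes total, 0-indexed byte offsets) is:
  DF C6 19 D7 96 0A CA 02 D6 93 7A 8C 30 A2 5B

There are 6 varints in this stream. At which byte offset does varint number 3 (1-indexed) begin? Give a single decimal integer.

Answer: 6

Derivation:
  byte[0]=0xDF cont=1 payload=0x5F=95: acc |= 95<<0 -> acc=95 shift=7
  byte[1]=0xC6 cont=1 payload=0x46=70: acc |= 70<<7 -> acc=9055 shift=14
  byte[2]=0x19 cont=0 payload=0x19=25: acc |= 25<<14 -> acc=418655 shift=21 [end]
Varint 1: bytes[0:3] = DF C6 19 -> value 418655 (3 byte(s))
  byte[3]=0xD7 cont=1 payload=0x57=87: acc |= 87<<0 -> acc=87 shift=7
  byte[4]=0x96 cont=1 payload=0x16=22: acc |= 22<<7 -> acc=2903 shift=14
  byte[5]=0x0A cont=0 payload=0x0A=10: acc |= 10<<14 -> acc=166743 shift=21 [end]
Varint 2: bytes[3:6] = D7 96 0A -> value 166743 (3 byte(s))
  byte[6]=0xCA cont=1 payload=0x4A=74: acc |= 74<<0 -> acc=74 shift=7
  byte[7]=0x02 cont=0 payload=0x02=2: acc |= 2<<7 -> acc=330 shift=14 [end]
Varint 3: bytes[6:8] = CA 02 -> value 330 (2 byte(s))
  byte[8]=0xD6 cont=1 payload=0x56=86: acc |= 86<<0 -> acc=86 shift=7
  byte[9]=0x93 cont=1 payload=0x13=19: acc |= 19<<7 -> acc=2518 shift=14
  byte[10]=0x7A cont=0 payload=0x7A=122: acc |= 122<<14 -> acc=2001366 shift=21 [end]
Varint 4: bytes[8:11] = D6 93 7A -> value 2001366 (3 byte(s))
  byte[11]=0x8C cont=1 payload=0x0C=12: acc |= 12<<0 -> acc=12 shift=7
  byte[12]=0x30 cont=0 payload=0x30=48: acc |= 48<<7 -> acc=6156 shift=14 [end]
Varint 5: bytes[11:13] = 8C 30 -> value 6156 (2 byte(s))
  byte[13]=0xA2 cont=1 payload=0x22=34: acc |= 34<<0 -> acc=34 shift=7
  byte[14]=0x5B cont=0 payload=0x5B=91: acc |= 91<<7 -> acc=11682 shift=14 [end]
Varint 6: bytes[13:15] = A2 5B -> value 11682 (2 byte(s))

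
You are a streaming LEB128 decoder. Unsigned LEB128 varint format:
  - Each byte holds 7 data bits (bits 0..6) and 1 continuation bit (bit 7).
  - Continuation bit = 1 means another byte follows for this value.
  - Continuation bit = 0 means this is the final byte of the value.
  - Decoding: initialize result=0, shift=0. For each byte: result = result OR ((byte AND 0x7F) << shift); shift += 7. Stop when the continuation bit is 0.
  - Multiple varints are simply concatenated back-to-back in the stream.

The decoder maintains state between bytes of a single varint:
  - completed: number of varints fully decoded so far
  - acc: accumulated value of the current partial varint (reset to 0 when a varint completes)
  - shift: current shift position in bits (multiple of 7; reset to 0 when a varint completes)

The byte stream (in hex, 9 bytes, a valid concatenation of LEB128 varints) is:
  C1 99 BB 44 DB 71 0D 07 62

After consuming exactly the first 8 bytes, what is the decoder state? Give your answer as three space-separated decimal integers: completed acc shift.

byte[0]=0xC1 cont=1 payload=0x41: acc |= 65<<0 -> completed=0 acc=65 shift=7
byte[1]=0x99 cont=1 payload=0x19: acc |= 25<<7 -> completed=0 acc=3265 shift=14
byte[2]=0xBB cont=1 payload=0x3B: acc |= 59<<14 -> completed=0 acc=969921 shift=21
byte[3]=0x44 cont=0 payload=0x44: varint #1 complete (value=143576257); reset -> completed=1 acc=0 shift=0
byte[4]=0xDB cont=1 payload=0x5B: acc |= 91<<0 -> completed=1 acc=91 shift=7
byte[5]=0x71 cont=0 payload=0x71: varint #2 complete (value=14555); reset -> completed=2 acc=0 shift=0
byte[6]=0x0D cont=0 payload=0x0D: varint #3 complete (value=13); reset -> completed=3 acc=0 shift=0
byte[7]=0x07 cont=0 payload=0x07: varint #4 complete (value=7); reset -> completed=4 acc=0 shift=0

Answer: 4 0 0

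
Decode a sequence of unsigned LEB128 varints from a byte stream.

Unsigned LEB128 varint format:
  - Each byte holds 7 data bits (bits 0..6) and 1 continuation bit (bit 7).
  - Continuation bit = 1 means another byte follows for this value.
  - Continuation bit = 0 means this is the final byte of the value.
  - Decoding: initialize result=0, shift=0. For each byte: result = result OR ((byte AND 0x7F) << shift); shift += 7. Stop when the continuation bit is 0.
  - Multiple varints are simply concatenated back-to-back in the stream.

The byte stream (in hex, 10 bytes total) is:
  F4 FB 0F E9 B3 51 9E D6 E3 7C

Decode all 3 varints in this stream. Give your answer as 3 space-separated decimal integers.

Answer: 261620 1333737 261679902

Derivation:
  byte[0]=0xF4 cont=1 payload=0x74=116: acc |= 116<<0 -> acc=116 shift=7
  byte[1]=0xFB cont=1 payload=0x7B=123: acc |= 123<<7 -> acc=15860 shift=14
  byte[2]=0x0F cont=0 payload=0x0F=15: acc |= 15<<14 -> acc=261620 shift=21 [end]
Varint 1: bytes[0:3] = F4 FB 0F -> value 261620 (3 byte(s))
  byte[3]=0xE9 cont=1 payload=0x69=105: acc |= 105<<0 -> acc=105 shift=7
  byte[4]=0xB3 cont=1 payload=0x33=51: acc |= 51<<7 -> acc=6633 shift=14
  byte[5]=0x51 cont=0 payload=0x51=81: acc |= 81<<14 -> acc=1333737 shift=21 [end]
Varint 2: bytes[3:6] = E9 B3 51 -> value 1333737 (3 byte(s))
  byte[6]=0x9E cont=1 payload=0x1E=30: acc |= 30<<0 -> acc=30 shift=7
  byte[7]=0xD6 cont=1 payload=0x56=86: acc |= 86<<7 -> acc=11038 shift=14
  byte[8]=0xE3 cont=1 payload=0x63=99: acc |= 99<<14 -> acc=1633054 shift=21
  byte[9]=0x7C cont=0 payload=0x7C=124: acc |= 124<<21 -> acc=261679902 shift=28 [end]
Varint 3: bytes[6:10] = 9E D6 E3 7C -> value 261679902 (4 byte(s))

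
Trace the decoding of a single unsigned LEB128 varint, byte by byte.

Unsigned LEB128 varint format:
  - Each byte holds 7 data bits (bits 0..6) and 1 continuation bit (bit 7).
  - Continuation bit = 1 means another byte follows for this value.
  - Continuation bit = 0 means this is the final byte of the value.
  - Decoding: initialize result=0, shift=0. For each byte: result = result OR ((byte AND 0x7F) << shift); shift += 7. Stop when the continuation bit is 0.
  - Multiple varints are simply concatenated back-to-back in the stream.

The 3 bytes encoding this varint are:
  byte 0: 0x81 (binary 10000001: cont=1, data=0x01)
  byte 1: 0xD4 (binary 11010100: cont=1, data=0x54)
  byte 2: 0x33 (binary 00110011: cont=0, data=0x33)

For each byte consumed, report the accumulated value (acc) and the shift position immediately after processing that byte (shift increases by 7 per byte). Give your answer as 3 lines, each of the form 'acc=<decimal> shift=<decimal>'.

Answer: acc=1 shift=7
acc=10753 shift=14
acc=846337 shift=21

Derivation:
byte 0=0x81: payload=0x01=1, contrib = 1<<0 = 1; acc -> 1, shift -> 7
byte 1=0xD4: payload=0x54=84, contrib = 84<<7 = 10752; acc -> 10753, shift -> 14
byte 2=0x33: payload=0x33=51, contrib = 51<<14 = 835584; acc -> 846337, shift -> 21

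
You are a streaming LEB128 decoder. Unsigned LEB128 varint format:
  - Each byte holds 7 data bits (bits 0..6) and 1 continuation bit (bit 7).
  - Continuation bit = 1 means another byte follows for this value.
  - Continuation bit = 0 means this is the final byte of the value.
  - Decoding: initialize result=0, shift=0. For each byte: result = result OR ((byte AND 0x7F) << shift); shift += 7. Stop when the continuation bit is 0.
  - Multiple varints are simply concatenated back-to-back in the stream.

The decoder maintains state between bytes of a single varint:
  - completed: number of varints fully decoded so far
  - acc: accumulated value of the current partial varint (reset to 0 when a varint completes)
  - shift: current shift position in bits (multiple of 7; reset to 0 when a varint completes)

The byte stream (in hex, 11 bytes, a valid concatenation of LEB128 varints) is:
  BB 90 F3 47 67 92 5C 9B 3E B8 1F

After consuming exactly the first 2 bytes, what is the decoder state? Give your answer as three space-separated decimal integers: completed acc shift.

byte[0]=0xBB cont=1 payload=0x3B: acc |= 59<<0 -> completed=0 acc=59 shift=7
byte[1]=0x90 cont=1 payload=0x10: acc |= 16<<7 -> completed=0 acc=2107 shift=14

Answer: 0 2107 14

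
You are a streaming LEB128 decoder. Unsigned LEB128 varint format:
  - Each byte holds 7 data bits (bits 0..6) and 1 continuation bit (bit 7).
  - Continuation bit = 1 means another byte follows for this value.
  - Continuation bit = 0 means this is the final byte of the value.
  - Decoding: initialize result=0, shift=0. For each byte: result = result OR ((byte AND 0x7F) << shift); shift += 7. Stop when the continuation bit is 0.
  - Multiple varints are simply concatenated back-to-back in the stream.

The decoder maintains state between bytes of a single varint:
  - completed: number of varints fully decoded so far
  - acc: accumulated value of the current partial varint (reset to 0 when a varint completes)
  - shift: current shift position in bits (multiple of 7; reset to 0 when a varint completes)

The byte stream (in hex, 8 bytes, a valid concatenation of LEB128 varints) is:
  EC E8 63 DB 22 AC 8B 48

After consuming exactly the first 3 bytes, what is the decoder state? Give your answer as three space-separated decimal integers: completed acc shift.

Answer: 1 0 0

Derivation:
byte[0]=0xEC cont=1 payload=0x6C: acc |= 108<<0 -> completed=0 acc=108 shift=7
byte[1]=0xE8 cont=1 payload=0x68: acc |= 104<<7 -> completed=0 acc=13420 shift=14
byte[2]=0x63 cont=0 payload=0x63: varint #1 complete (value=1635436); reset -> completed=1 acc=0 shift=0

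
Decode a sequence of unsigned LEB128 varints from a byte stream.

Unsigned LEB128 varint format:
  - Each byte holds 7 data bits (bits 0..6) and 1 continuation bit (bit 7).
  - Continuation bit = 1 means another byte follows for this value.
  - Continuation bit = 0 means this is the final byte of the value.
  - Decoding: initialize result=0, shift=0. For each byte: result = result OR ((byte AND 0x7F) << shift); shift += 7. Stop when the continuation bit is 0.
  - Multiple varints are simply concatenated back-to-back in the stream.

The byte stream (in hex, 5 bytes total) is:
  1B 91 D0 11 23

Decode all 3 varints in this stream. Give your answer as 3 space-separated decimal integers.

Answer: 27 288785 35

Derivation:
  byte[0]=0x1B cont=0 payload=0x1B=27: acc |= 27<<0 -> acc=27 shift=7 [end]
Varint 1: bytes[0:1] = 1B -> value 27 (1 byte(s))
  byte[1]=0x91 cont=1 payload=0x11=17: acc |= 17<<0 -> acc=17 shift=7
  byte[2]=0xD0 cont=1 payload=0x50=80: acc |= 80<<7 -> acc=10257 shift=14
  byte[3]=0x11 cont=0 payload=0x11=17: acc |= 17<<14 -> acc=288785 shift=21 [end]
Varint 2: bytes[1:4] = 91 D0 11 -> value 288785 (3 byte(s))
  byte[4]=0x23 cont=0 payload=0x23=35: acc |= 35<<0 -> acc=35 shift=7 [end]
Varint 3: bytes[4:5] = 23 -> value 35 (1 byte(s))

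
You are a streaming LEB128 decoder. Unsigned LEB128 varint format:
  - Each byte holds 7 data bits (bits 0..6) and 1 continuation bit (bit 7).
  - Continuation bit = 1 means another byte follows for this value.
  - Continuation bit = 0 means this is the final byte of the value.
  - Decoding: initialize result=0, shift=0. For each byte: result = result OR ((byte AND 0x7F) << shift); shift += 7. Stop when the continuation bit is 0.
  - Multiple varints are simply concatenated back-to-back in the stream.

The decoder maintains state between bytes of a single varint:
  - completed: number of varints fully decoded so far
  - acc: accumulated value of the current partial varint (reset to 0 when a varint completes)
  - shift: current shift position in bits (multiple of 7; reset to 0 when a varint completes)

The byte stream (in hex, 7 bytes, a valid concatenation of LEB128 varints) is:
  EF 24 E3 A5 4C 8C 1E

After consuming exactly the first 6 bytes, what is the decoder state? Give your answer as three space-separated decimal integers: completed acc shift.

Answer: 2 12 7

Derivation:
byte[0]=0xEF cont=1 payload=0x6F: acc |= 111<<0 -> completed=0 acc=111 shift=7
byte[1]=0x24 cont=0 payload=0x24: varint #1 complete (value=4719); reset -> completed=1 acc=0 shift=0
byte[2]=0xE3 cont=1 payload=0x63: acc |= 99<<0 -> completed=1 acc=99 shift=7
byte[3]=0xA5 cont=1 payload=0x25: acc |= 37<<7 -> completed=1 acc=4835 shift=14
byte[4]=0x4C cont=0 payload=0x4C: varint #2 complete (value=1250019); reset -> completed=2 acc=0 shift=0
byte[5]=0x8C cont=1 payload=0x0C: acc |= 12<<0 -> completed=2 acc=12 shift=7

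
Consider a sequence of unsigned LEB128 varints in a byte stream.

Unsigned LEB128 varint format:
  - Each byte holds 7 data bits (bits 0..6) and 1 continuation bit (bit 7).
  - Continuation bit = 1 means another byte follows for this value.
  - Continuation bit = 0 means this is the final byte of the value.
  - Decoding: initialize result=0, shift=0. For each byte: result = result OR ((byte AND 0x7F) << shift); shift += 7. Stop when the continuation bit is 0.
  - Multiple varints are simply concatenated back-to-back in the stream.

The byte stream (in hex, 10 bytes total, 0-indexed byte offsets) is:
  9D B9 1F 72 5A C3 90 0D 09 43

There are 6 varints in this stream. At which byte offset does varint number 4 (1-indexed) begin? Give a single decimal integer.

  byte[0]=0x9D cont=1 payload=0x1D=29: acc |= 29<<0 -> acc=29 shift=7
  byte[1]=0xB9 cont=1 payload=0x39=57: acc |= 57<<7 -> acc=7325 shift=14
  byte[2]=0x1F cont=0 payload=0x1F=31: acc |= 31<<14 -> acc=515229 shift=21 [end]
Varint 1: bytes[0:3] = 9D B9 1F -> value 515229 (3 byte(s))
  byte[3]=0x72 cont=0 payload=0x72=114: acc |= 114<<0 -> acc=114 shift=7 [end]
Varint 2: bytes[3:4] = 72 -> value 114 (1 byte(s))
  byte[4]=0x5A cont=0 payload=0x5A=90: acc |= 90<<0 -> acc=90 shift=7 [end]
Varint 3: bytes[4:5] = 5A -> value 90 (1 byte(s))
  byte[5]=0xC3 cont=1 payload=0x43=67: acc |= 67<<0 -> acc=67 shift=7
  byte[6]=0x90 cont=1 payload=0x10=16: acc |= 16<<7 -> acc=2115 shift=14
  byte[7]=0x0D cont=0 payload=0x0D=13: acc |= 13<<14 -> acc=215107 shift=21 [end]
Varint 4: bytes[5:8] = C3 90 0D -> value 215107 (3 byte(s))
  byte[8]=0x09 cont=0 payload=0x09=9: acc |= 9<<0 -> acc=9 shift=7 [end]
Varint 5: bytes[8:9] = 09 -> value 9 (1 byte(s))
  byte[9]=0x43 cont=0 payload=0x43=67: acc |= 67<<0 -> acc=67 shift=7 [end]
Varint 6: bytes[9:10] = 43 -> value 67 (1 byte(s))

Answer: 5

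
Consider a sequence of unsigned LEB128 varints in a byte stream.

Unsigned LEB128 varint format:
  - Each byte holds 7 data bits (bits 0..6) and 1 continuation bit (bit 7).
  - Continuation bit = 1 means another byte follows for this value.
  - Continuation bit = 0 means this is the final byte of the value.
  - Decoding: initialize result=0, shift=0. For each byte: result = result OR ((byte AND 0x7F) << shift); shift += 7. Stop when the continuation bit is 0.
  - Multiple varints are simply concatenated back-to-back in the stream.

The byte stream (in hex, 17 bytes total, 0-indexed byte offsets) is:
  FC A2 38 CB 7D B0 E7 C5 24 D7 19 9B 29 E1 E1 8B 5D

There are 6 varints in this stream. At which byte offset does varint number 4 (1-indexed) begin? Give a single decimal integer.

Answer: 9

Derivation:
  byte[0]=0xFC cont=1 payload=0x7C=124: acc |= 124<<0 -> acc=124 shift=7
  byte[1]=0xA2 cont=1 payload=0x22=34: acc |= 34<<7 -> acc=4476 shift=14
  byte[2]=0x38 cont=0 payload=0x38=56: acc |= 56<<14 -> acc=921980 shift=21 [end]
Varint 1: bytes[0:3] = FC A2 38 -> value 921980 (3 byte(s))
  byte[3]=0xCB cont=1 payload=0x4B=75: acc |= 75<<0 -> acc=75 shift=7
  byte[4]=0x7D cont=0 payload=0x7D=125: acc |= 125<<7 -> acc=16075 shift=14 [end]
Varint 2: bytes[3:5] = CB 7D -> value 16075 (2 byte(s))
  byte[5]=0xB0 cont=1 payload=0x30=48: acc |= 48<<0 -> acc=48 shift=7
  byte[6]=0xE7 cont=1 payload=0x67=103: acc |= 103<<7 -> acc=13232 shift=14
  byte[7]=0xC5 cont=1 payload=0x45=69: acc |= 69<<14 -> acc=1143728 shift=21
  byte[8]=0x24 cont=0 payload=0x24=36: acc |= 36<<21 -> acc=76641200 shift=28 [end]
Varint 3: bytes[5:9] = B0 E7 C5 24 -> value 76641200 (4 byte(s))
  byte[9]=0xD7 cont=1 payload=0x57=87: acc |= 87<<0 -> acc=87 shift=7
  byte[10]=0x19 cont=0 payload=0x19=25: acc |= 25<<7 -> acc=3287 shift=14 [end]
Varint 4: bytes[9:11] = D7 19 -> value 3287 (2 byte(s))
  byte[11]=0x9B cont=1 payload=0x1B=27: acc |= 27<<0 -> acc=27 shift=7
  byte[12]=0x29 cont=0 payload=0x29=41: acc |= 41<<7 -> acc=5275 shift=14 [end]
Varint 5: bytes[11:13] = 9B 29 -> value 5275 (2 byte(s))
  byte[13]=0xE1 cont=1 payload=0x61=97: acc |= 97<<0 -> acc=97 shift=7
  byte[14]=0xE1 cont=1 payload=0x61=97: acc |= 97<<7 -> acc=12513 shift=14
  byte[15]=0x8B cont=1 payload=0x0B=11: acc |= 11<<14 -> acc=192737 shift=21
  byte[16]=0x5D cont=0 payload=0x5D=93: acc |= 93<<21 -> acc=195227873 shift=28 [end]
Varint 6: bytes[13:17] = E1 E1 8B 5D -> value 195227873 (4 byte(s))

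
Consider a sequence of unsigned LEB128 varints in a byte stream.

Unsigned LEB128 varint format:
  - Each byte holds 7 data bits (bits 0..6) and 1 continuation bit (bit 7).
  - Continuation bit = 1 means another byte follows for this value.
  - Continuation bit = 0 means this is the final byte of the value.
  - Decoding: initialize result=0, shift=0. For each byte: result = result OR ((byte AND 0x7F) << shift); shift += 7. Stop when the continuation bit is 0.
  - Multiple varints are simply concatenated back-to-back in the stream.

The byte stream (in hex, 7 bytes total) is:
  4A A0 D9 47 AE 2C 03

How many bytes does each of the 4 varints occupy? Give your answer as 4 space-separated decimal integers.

Answer: 1 3 2 1

Derivation:
  byte[0]=0x4A cont=0 payload=0x4A=74: acc |= 74<<0 -> acc=74 shift=7 [end]
Varint 1: bytes[0:1] = 4A -> value 74 (1 byte(s))
  byte[1]=0xA0 cont=1 payload=0x20=32: acc |= 32<<0 -> acc=32 shift=7
  byte[2]=0xD9 cont=1 payload=0x59=89: acc |= 89<<7 -> acc=11424 shift=14
  byte[3]=0x47 cont=0 payload=0x47=71: acc |= 71<<14 -> acc=1174688 shift=21 [end]
Varint 2: bytes[1:4] = A0 D9 47 -> value 1174688 (3 byte(s))
  byte[4]=0xAE cont=1 payload=0x2E=46: acc |= 46<<0 -> acc=46 shift=7
  byte[5]=0x2C cont=0 payload=0x2C=44: acc |= 44<<7 -> acc=5678 shift=14 [end]
Varint 3: bytes[4:6] = AE 2C -> value 5678 (2 byte(s))
  byte[6]=0x03 cont=0 payload=0x03=3: acc |= 3<<0 -> acc=3 shift=7 [end]
Varint 4: bytes[6:7] = 03 -> value 3 (1 byte(s))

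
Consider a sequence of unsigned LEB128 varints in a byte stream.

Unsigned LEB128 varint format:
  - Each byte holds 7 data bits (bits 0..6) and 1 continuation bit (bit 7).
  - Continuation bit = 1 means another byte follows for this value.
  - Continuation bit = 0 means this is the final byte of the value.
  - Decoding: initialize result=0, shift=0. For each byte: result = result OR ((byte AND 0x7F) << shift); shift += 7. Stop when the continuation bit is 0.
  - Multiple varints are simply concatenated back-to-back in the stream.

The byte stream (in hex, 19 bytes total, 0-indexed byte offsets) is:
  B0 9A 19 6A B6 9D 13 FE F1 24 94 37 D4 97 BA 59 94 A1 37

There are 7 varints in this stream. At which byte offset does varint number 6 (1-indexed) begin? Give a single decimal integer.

  byte[0]=0xB0 cont=1 payload=0x30=48: acc |= 48<<0 -> acc=48 shift=7
  byte[1]=0x9A cont=1 payload=0x1A=26: acc |= 26<<7 -> acc=3376 shift=14
  byte[2]=0x19 cont=0 payload=0x19=25: acc |= 25<<14 -> acc=412976 shift=21 [end]
Varint 1: bytes[0:3] = B0 9A 19 -> value 412976 (3 byte(s))
  byte[3]=0x6A cont=0 payload=0x6A=106: acc |= 106<<0 -> acc=106 shift=7 [end]
Varint 2: bytes[3:4] = 6A -> value 106 (1 byte(s))
  byte[4]=0xB6 cont=1 payload=0x36=54: acc |= 54<<0 -> acc=54 shift=7
  byte[5]=0x9D cont=1 payload=0x1D=29: acc |= 29<<7 -> acc=3766 shift=14
  byte[6]=0x13 cont=0 payload=0x13=19: acc |= 19<<14 -> acc=315062 shift=21 [end]
Varint 3: bytes[4:7] = B6 9D 13 -> value 315062 (3 byte(s))
  byte[7]=0xFE cont=1 payload=0x7E=126: acc |= 126<<0 -> acc=126 shift=7
  byte[8]=0xF1 cont=1 payload=0x71=113: acc |= 113<<7 -> acc=14590 shift=14
  byte[9]=0x24 cont=0 payload=0x24=36: acc |= 36<<14 -> acc=604414 shift=21 [end]
Varint 4: bytes[7:10] = FE F1 24 -> value 604414 (3 byte(s))
  byte[10]=0x94 cont=1 payload=0x14=20: acc |= 20<<0 -> acc=20 shift=7
  byte[11]=0x37 cont=0 payload=0x37=55: acc |= 55<<7 -> acc=7060 shift=14 [end]
Varint 5: bytes[10:12] = 94 37 -> value 7060 (2 byte(s))
  byte[12]=0xD4 cont=1 payload=0x54=84: acc |= 84<<0 -> acc=84 shift=7
  byte[13]=0x97 cont=1 payload=0x17=23: acc |= 23<<7 -> acc=3028 shift=14
  byte[14]=0xBA cont=1 payload=0x3A=58: acc |= 58<<14 -> acc=953300 shift=21
  byte[15]=0x59 cont=0 payload=0x59=89: acc |= 89<<21 -> acc=187599828 shift=28 [end]
Varint 6: bytes[12:16] = D4 97 BA 59 -> value 187599828 (4 byte(s))
  byte[16]=0x94 cont=1 payload=0x14=20: acc |= 20<<0 -> acc=20 shift=7
  byte[17]=0xA1 cont=1 payload=0x21=33: acc |= 33<<7 -> acc=4244 shift=14
  byte[18]=0x37 cont=0 payload=0x37=55: acc |= 55<<14 -> acc=905364 shift=21 [end]
Varint 7: bytes[16:19] = 94 A1 37 -> value 905364 (3 byte(s))

Answer: 12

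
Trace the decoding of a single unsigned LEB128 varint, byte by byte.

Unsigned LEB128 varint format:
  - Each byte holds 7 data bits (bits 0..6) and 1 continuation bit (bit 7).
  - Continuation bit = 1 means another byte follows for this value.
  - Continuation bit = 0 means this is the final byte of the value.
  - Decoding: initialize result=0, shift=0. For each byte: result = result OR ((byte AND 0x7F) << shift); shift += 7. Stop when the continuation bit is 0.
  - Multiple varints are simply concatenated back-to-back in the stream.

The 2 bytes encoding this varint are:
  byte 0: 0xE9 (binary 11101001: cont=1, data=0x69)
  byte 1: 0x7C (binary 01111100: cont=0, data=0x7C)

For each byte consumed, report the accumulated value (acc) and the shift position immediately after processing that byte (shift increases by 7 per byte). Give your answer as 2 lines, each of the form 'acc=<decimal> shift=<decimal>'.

Answer: acc=105 shift=7
acc=15977 shift=14

Derivation:
byte 0=0xE9: payload=0x69=105, contrib = 105<<0 = 105; acc -> 105, shift -> 7
byte 1=0x7C: payload=0x7C=124, contrib = 124<<7 = 15872; acc -> 15977, shift -> 14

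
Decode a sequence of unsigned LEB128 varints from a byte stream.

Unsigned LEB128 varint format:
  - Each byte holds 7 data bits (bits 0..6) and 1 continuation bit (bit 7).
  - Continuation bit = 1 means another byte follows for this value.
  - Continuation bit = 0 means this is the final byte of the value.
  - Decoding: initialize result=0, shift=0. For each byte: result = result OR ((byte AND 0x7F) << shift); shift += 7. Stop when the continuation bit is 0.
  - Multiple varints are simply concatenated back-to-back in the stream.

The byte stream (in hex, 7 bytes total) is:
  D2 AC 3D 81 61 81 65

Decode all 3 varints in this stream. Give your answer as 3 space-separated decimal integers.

  byte[0]=0xD2 cont=1 payload=0x52=82: acc |= 82<<0 -> acc=82 shift=7
  byte[1]=0xAC cont=1 payload=0x2C=44: acc |= 44<<7 -> acc=5714 shift=14
  byte[2]=0x3D cont=0 payload=0x3D=61: acc |= 61<<14 -> acc=1005138 shift=21 [end]
Varint 1: bytes[0:3] = D2 AC 3D -> value 1005138 (3 byte(s))
  byte[3]=0x81 cont=1 payload=0x01=1: acc |= 1<<0 -> acc=1 shift=7
  byte[4]=0x61 cont=0 payload=0x61=97: acc |= 97<<7 -> acc=12417 shift=14 [end]
Varint 2: bytes[3:5] = 81 61 -> value 12417 (2 byte(s))
  byte[5]=0x81 cont=1 payload=0x01=1: acc |= 1<<0 -> acc=1 shift=7
  byte[6]=0x65 cont=0 payload=0x65=101: acc |= 101<<7 -> acc=12929 shift=14 [end]
Varint 3: bytes[5:7] = 81 65 -> value 12929 (2 byte(s))

Answer: 1005138 12417 12929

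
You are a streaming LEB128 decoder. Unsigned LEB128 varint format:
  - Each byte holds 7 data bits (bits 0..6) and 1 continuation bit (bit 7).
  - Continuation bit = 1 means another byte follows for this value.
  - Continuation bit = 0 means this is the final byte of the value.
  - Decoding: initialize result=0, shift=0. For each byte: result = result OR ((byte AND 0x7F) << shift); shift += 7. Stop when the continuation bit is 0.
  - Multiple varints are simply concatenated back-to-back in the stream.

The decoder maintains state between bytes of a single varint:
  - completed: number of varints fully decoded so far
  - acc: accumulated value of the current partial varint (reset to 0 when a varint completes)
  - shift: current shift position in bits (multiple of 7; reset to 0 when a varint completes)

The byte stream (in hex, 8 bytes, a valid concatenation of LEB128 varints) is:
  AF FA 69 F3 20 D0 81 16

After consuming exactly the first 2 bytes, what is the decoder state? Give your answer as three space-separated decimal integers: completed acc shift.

Answer: 0 15663 14

Derivation:
byte[0]=0xAF cont=1 payload=0x2F: acc |= 47<<0 -> completed=0 acc=47 shift=7
byte[1]=0xFA cont=1 payload=0x7A: acc |= 122<<7 -> completed=0 acc=15663 shift=14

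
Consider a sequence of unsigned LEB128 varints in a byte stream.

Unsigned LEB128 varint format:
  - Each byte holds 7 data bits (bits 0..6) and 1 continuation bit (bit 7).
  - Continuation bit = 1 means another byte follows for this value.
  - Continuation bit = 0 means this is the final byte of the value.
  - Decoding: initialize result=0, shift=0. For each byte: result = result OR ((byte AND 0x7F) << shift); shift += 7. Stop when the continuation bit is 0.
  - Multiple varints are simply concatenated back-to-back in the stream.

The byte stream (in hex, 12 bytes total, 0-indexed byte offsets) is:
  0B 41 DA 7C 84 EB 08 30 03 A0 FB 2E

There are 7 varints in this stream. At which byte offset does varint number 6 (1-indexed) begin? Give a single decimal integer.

Answer: 8

Derivation:
  byte[0]=0x0B cont=0 payload=0x0B=11: acc |= 11<<0 -> acc=11 shift=7 [end]
Varint 1: bytes[0:1] = 0B -> value 11 (1 byte(s))
  byte[1]=0x41 cont=0 payload=0x41=65: acc |= 65<<0 -> acc=65 shift=7 [end]
Varint 2: bytes[1:2] = 41 -> value 65 (1 byte(s))
  byte[2]=0xDA cont=1 payload=0x5A=90: acc |= 90<<0 -> acc=90 shift=7
  byte[3]=0x7C cont=0 payload=0x7C=124: acc |= 124<<7 -> acc=15962 shift=14 [end]
Varint 3: bytes[2:4] = DA 7C -> value 15962 (2 byte(s))
  byte[4]=0x84 cont=1 payload=0x04=4: acc |= 4<<0 -> acc=4 shift=7
  byte[5]=0xEB cont=1 payload=0x6B=107: acc |= 107<<7 -> acc=13700 shift=14
  byte[6]=0x08 cont=0 payload=0x08=8: acc |= 8<<14 -> acc=144772 shift=21 [end]
Varint 4: bytes[4:7] = 84 EB 08 -> value 144772 (3 byte(s))
  byte[7]=0x30 cont=0 payload=0x30=48: acc |= 48<<0 -> acc=48 shift=7 [end]
Varint 5: bytes[7:8] = 30 -> value 48 (1 byte(s))
  byte[8]=0x03 cont=0 payload=0x03=3: acc |= 3<<0 -> acc=3 shift=7 [end]
Varint 6: bytes[8:9] = 03 -> value 3 (1 byte(s))
  byte[9]=0xA0 cont=1 payload=0x20=32: acc |= 32<<0 -> acc=32 shift=7
  byte[10]=0xFB cont=1 payload=0x7B=123: acc |= 123<<7 -> acc=15776 shift=14
  byte[11]=0x2E cont=0 payload=0x2E=46: acc |= 46<<14 -> acc=769440 shift=21 [end]
Varint 7: bytes[9:12] = A0 FB 2E -> value 769440 (3 byte(s))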